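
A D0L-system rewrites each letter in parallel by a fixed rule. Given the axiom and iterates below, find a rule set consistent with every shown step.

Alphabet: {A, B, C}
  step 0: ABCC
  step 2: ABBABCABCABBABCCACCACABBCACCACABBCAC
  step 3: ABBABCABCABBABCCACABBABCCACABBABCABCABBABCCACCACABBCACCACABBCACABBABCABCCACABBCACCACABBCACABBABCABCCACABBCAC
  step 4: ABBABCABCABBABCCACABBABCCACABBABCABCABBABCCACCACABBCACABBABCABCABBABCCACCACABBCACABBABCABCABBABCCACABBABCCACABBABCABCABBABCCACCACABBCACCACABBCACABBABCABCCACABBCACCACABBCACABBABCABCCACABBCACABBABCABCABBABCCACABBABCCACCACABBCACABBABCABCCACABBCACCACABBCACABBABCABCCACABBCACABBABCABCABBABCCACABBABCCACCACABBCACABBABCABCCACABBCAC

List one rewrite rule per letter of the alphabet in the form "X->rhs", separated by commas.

A->ABB, B->ABC, C->CAC

  step 3 ⇒ step 4: ABBABCABCABBABCCACABBABCCACABBABCABCABBABCCACCACABBCACCACABBCACABBABCABCCACABBCACCACABBCACABBABCABCCACABBCAC ⇒ ABB·ABC·ABC·ABB·ABC·CAC·ABB·ABC·CAC·ABB·ABC·ABC·ABB·ABC·CAC·CAC·ABB·CAC·ABB·ABC·ABC·ABB·ABC·CAC·CAC·ABB·CAC·ABB·ABC·ABC·ABB·ABC·CAC·ABB·ABC·CAC·ABB·ABC·ABC·ABB·ABC·CAC·CAC·ABB·CAC·CAC·ABB·CAC·ABB·ABC·ABC·CAC·ABB·CAC·CAC·ABB·CAC·ABB·ABC·ABC·CAC·ABB·CAC·ABB·ABC·ABC·ABB·ABC·CAC·ABB·ABC·CAC·CAC·ABB·CAC·ABB·ABC·ABC·CAC·ABB·CAC·CAC·ABB·CAC·ABB·ABC·ABC·CAC·ABB·CAC·ABB·ABC·ABC·ABB·ABC·CAC·ABB·ABC·CAC·CAC·ABB·CAC·ABB·ABC·ABC·CAC·ABB·CAC
    A ↦ ABB
    B ↦ ABC
    C ↦ CAC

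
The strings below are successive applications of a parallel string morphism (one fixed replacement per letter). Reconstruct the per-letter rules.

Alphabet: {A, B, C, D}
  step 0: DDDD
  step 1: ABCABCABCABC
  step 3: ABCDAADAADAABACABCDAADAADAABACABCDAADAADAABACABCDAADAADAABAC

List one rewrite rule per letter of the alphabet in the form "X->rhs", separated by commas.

  step 0 ⇒ step 1: DDDD ⇒ ABC·ABC·ABC·ABC
    D ↦ ABC
    A ↦ DAA  (constrained at step 1)
    B ↦ AC  (constrained at step 1)
    C ↦ B  (constrained at step 1)

A->DAA, B->AC, C->B, D->ABC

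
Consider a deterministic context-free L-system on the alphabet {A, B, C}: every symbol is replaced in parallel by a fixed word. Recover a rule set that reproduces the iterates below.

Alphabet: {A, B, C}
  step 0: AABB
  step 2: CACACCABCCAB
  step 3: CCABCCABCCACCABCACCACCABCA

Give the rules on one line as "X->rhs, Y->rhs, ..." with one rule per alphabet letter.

A->B, B->CA, C->CCA

  step 2 ⇒ step 3: CACACCABCCAB ⇒ CCA·B·CCA·B·CCA·CCA·B·CA·CCA·CCA·B·CA
    A ↦ B
    B ↦ CA
    C ↦ CCA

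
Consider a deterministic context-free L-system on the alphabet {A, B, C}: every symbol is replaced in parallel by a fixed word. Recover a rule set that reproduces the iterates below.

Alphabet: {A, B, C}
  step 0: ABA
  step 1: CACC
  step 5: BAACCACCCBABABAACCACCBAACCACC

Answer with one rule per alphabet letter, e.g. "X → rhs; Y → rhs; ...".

  step 0 ⇒ step 1: ABA ⇒ C·AC·C
    A ↦ C
    B ↦ AC
    C ↦ BA  (constrained at step 1)

A->C, B->AC, C->BA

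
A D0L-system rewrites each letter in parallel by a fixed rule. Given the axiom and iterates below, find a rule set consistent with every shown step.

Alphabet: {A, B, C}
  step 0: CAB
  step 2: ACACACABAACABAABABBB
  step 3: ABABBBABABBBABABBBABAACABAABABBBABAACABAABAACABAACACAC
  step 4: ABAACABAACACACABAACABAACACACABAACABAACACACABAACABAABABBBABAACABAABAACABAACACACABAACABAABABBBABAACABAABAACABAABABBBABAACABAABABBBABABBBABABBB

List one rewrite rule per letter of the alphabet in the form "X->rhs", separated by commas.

  step 3 ⇒ step 4: ABABBBABABBBABABBBABAACABAABABBBABAACABAABAACABAACACAC ⇒ ABA·AC·ABA·AC·AC·AC·ABA·AC·ABA·AC·AC·AC·ABA·AC·ABA·AC·AC·AC·ABA·AC·ABA·ABA·BBB·ABA·AC·ABA·ABA·AC·ABA·AC·AC·AC·ABA·AC·ABA·ABA·BBB·ABA·AC·ABA·ABA·AC·ABA·ABA·BBB·ABA·AC·ABA·ABA·BBB·ABA·BBB·ABA·BBB
    A ↦ ABA
    B ↦ AC
    C ↦ BBB

A->ABA, B->AC, C->BBB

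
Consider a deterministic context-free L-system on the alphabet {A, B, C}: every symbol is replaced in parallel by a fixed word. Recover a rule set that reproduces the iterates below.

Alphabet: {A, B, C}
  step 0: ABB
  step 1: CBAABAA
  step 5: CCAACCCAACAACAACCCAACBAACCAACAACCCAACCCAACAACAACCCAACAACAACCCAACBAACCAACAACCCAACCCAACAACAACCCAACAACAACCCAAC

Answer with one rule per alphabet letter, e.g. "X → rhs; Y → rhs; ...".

  step 0 ⇒ step 1: ABB ⇒ C·BAA·BAA
    A ↦ C
    B ↦ BAA
    C ↦ AAC  (constrained at step 1)

A->C, B->BAA, C->AAC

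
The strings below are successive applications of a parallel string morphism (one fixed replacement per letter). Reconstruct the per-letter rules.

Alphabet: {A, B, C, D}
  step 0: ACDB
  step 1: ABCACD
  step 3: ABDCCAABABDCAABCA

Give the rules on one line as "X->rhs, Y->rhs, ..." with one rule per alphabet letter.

A->AB, B->D, C->CA, D->C

  step 0 ⇒ step 1: ACDB ⇒ AB·CA·C·D
    A ↦ AB
    B ↦ D
    C ↦ CA
    D ↦ C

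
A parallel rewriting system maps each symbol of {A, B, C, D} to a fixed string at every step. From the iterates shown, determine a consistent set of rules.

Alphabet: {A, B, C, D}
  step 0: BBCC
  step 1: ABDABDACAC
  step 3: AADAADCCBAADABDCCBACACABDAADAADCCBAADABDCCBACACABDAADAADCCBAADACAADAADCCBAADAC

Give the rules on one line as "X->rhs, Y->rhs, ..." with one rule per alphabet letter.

A->AAD, B->ABD, C->AC, D->CCB

  step 0 ⇒ step 1: BBCC ⇒ ABD·ABD·AC·AC
    B ↦ ABD
    C ↦ AC
    A ↦ AAD  (constrained at step 1)
    D ↦ CCB  (constrained at step 1)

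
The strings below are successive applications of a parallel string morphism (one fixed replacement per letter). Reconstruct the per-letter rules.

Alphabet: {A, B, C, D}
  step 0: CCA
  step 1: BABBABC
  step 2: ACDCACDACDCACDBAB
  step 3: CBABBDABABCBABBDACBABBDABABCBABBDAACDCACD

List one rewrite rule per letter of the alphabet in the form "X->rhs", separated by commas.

A->C, B->ACD, C->BAB, D->BDA

  step 2 ⇒ step 3: ACDCACDACDCACDBAB ⇒ C·BAB·BDA·BAB·C·BAB·BDA·C·BAB·BDA·BAB·C·BAB·BDA·ACD·C·ACD
    A ↦ C
    B ↦ ACD
    C ↦ BAB
    D ↦ BDA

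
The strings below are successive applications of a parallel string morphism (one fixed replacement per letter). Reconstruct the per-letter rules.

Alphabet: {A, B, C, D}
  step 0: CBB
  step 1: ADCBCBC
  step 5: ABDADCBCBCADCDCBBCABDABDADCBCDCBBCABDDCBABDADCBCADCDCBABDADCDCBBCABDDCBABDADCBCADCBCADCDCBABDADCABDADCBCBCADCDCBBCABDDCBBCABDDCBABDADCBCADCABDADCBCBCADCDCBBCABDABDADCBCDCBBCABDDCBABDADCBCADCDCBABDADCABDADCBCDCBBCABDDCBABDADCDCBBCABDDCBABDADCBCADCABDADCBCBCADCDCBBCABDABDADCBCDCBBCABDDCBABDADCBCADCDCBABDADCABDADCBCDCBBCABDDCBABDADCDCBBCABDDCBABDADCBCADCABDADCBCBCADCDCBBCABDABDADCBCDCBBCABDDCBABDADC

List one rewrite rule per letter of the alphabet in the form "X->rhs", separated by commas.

A->DCB, B->BC, C->ADC, D->ABD

  step 0 ⇒ step 1: CBB ⇒ ADC·BC·BC
    B ↦ BC
    C ↦ ADC
    A ↦ DCB  (constrained at step 1)
    D ↦ ABD  (constrained at step 1)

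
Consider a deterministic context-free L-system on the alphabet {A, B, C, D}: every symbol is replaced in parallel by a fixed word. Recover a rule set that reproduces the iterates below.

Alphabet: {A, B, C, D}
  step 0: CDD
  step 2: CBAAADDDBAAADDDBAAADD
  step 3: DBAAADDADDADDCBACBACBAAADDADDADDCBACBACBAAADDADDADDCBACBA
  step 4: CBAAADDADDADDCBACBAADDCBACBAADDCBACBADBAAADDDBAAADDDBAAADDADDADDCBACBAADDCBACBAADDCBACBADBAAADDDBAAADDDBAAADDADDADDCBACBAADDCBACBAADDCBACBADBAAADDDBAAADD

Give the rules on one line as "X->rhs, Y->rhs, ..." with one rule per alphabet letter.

A->ADD, B->A, C->DBA, D->CBA

  step 3 ⇒ step 4: DBAAADDADDADDCBACBACBAAADDADDADDCBACBACBAAADDADDADDCBACBA ⇒ CBA·A·ADD·ADD·ADD·CBA·CBA·ADD·CBA·CBA·ADD·CBA·CBA·DBA·A·ADD·DBA·A·ADD·DBA·A·ADD·ADD·ADD·CBA·CBA·ADD·CBA·CBA·ADD·CBA·CBA·DBA·A·ADD·DBA·A·ADD·DBA·A·ADD·ADD·ADD·CBA·CBA·ADD·CBA·CBA·ADD·CBA·CBA·DBA·A·ADD·DBA·A·ADD
    A ↦ ADD
    B ↦ A
    C ↦ DBA
    D ↦ CBA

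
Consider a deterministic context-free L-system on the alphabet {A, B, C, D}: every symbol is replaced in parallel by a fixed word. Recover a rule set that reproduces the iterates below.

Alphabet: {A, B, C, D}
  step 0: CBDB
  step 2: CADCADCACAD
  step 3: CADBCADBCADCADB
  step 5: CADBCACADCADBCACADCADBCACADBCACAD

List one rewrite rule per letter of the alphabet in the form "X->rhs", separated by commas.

  step 2 ⇒ step 3: CADCADCACAD ⇒ CA·D·B·CA·D·B·CA·D·CA·D·B
    A ↦ D
    C ↦ CA
    D ↦ B
    B ↦ CA  (constrained at step 0)

A->D, B->CA, C->CA, D->B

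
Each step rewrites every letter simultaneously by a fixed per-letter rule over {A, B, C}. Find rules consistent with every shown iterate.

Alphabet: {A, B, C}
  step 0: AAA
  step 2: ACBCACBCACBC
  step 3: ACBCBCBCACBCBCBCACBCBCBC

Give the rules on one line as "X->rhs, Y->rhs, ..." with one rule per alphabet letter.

  step 2 ⇒ step 3: ACBCACBCACBC ⇒ AC·BC·BC·BC·AC·BC·BC·BC·AC·BC·BC·BC
    A ↦ AC
    B ↦ BC
    C ↦ BC

A->AC, B->BC, C->BC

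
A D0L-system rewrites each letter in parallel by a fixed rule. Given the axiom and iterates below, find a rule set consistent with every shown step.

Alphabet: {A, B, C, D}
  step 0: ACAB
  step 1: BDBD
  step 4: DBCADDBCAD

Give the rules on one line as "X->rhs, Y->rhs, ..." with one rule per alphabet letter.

  step 0 ⇒ step 1: ACAB ⇒ B·D·B·D
    A ↦ B
    B ↦ D
    C ↦ D
    D ↦ CA  (constrained at step 1)

A->B, B->D, C->D, D->CA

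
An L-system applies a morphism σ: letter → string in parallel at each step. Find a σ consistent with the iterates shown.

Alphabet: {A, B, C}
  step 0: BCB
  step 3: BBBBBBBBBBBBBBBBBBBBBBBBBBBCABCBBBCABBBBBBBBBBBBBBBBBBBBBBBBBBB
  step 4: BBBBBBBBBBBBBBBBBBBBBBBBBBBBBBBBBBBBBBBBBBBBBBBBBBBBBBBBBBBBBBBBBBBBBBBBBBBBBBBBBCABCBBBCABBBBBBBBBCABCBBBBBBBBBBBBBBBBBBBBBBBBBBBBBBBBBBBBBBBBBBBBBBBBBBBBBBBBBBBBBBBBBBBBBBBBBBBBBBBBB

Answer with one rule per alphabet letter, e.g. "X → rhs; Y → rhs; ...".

  step 3 ⇒ step 4: BBBBBBBBBBBBBBBBBBBBBBBBBBBCABCBBBCABBBBBBBBBBBBBBBBBBBBBBBBBBB ⇒ BBB·BBB·BBB·BBB·BBB·BBB·BBB·BBB·BBB·BBB·BBB·BBB·BBB·BBB·BBB·BBB·BBB·BBB·BBB·BBB·BBB·BBB·BBB·BBB·BBB·BBB·BBB·CA·BC·BBB·CA·BBB·BBB·BBB·CA·BC·BBB·BBB·BBB·BBB·BBB·BBB·BBB·BBB·BBB·BBB·BBB·BBB·BBB·BBB·BBB·BBB·BBB·BBB·BBB·BBB·BBB·BBB·BBB·BBB·BBB·BBB·BBB
    A ↦ BC
    B ↦ BBB
    C ↦ CA

A->BC, B->BBB, C->CA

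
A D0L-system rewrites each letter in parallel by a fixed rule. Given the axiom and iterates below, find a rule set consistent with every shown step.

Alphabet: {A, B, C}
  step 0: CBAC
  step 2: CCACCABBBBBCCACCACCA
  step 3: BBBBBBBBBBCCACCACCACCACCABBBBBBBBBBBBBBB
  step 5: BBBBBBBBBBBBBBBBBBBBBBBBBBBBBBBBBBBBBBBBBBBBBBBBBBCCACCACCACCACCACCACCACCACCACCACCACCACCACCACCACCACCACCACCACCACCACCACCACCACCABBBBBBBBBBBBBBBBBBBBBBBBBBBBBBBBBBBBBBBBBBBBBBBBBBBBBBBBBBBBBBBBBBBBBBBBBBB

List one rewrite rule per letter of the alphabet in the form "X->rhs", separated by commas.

  step 2 ⇒ step 3: CCACCABBBBBCCACCACCA ⇒ BB·BB·B·BB·BB·B·CCA·CCA·CCA·CCA·CCA·BB·BB·B·BB·BB·B·BB·BB·B
    A ↦ B
    B ↦ CCA
    C ↦ BB

A->B, B->CCA, C->BB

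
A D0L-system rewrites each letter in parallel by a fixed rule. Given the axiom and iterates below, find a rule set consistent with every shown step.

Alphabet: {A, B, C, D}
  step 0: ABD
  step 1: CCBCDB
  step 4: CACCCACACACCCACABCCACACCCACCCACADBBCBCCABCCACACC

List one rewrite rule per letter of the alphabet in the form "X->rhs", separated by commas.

  step 0 ⇒ step 1: ABD ⇒ CC·BC·DB
    A ↦ CC
    B ↦ BC
    D ↦ DB
    C ↦ CA  (constrained at step 1)

A->CC, B->BC, C->CA, D->DB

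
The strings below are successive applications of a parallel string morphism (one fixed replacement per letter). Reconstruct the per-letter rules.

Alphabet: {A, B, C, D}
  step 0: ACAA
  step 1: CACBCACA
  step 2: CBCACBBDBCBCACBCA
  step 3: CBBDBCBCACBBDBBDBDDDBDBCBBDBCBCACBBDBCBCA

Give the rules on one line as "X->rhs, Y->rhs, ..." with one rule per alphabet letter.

  step 2 ⇒ step 3: CBCACBBDBCBCACBCA ⇒ CB·BDB·CB·CA·CB·BDB·BDB·DDD·BDB·CB·BDB·CB·CA·CB·BDB·CB·CA
    A ↦ CA
    B ↦ BDB
    C ↦ CB
    D ↦ DDD

A->CA, B->BDB, C->CB, D->DDD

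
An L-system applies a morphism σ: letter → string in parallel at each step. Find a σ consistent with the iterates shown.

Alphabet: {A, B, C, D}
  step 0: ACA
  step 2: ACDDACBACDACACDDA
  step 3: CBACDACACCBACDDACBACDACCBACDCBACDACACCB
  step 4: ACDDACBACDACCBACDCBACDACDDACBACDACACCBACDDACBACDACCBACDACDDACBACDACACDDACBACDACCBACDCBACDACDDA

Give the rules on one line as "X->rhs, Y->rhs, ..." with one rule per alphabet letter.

A->CB, B->DA, C->ACD, D->AC

  step 3 ⇒ step 4: CBACDACACCBACDDACBACDACCBACDCBACDACACCB ⇒ ACD·DA·CB·ACD·AC·CB·ACD·CB·ACD·ACD·DA·CB·ACD·AC·AC·CB·ACD·DA·CB·ACD·AC·CB·ACD·ACD·DA·CB·ACD·AC·ACD·DA·CB·ACD·AC·CB·ACD·CB·ACD·ACD·DA
    A ↦ CB
    B ↦ DA
    C ↦ ACD
    D ↦ AC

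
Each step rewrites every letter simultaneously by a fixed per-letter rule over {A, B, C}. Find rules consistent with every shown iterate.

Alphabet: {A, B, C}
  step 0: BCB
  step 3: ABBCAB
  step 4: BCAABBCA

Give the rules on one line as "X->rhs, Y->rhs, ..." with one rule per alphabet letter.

  step 3 ⇒ step 4: ABBCAB ⇒ BC·A·A·B·BC·A
    A ↦ BC
    B ↦ A
    C ↦ B

A->BC, B->A, C->B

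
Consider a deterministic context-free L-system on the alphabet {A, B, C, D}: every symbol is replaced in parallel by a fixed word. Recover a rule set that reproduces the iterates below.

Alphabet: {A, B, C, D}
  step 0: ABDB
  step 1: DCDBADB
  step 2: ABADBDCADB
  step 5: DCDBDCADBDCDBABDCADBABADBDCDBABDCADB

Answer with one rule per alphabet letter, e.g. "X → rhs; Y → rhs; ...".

  step 1 ⇒ step 2: DCDBADB ⇒ A·B·A·DB·DC·A·DB
    A ↦ DC
    B ↦ DB
    C ↦ B
    D ↦ A

A->DC, B->DB, C->B, D->A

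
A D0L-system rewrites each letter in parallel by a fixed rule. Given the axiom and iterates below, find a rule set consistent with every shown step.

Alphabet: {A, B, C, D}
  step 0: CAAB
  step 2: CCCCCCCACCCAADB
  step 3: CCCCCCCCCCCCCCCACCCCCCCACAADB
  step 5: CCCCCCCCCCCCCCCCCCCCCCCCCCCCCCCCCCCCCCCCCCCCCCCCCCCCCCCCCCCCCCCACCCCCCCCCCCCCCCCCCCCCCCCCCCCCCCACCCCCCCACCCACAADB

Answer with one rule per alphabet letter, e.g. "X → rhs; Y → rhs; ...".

  step 2 ⇒ step 3: CCCCCCCACCCAADB ⇒ CC·CC·CC·CC·CC·CC·CC·CA·CC·CC·CC·CA·CA·A·DB
    A ↦ CA
    B ↦ DB
    C ↦ CC
    D ↦ A

A->CA, B->DB, C->CC, D->A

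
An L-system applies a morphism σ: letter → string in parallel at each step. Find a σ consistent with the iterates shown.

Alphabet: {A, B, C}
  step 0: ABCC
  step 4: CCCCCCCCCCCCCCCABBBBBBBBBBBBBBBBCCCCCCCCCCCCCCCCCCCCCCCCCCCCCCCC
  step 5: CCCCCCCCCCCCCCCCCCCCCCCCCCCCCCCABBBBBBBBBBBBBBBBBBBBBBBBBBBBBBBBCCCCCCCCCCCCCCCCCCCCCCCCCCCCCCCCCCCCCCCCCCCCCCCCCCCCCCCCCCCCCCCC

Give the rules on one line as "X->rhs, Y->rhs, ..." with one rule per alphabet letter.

  step 4 ⇒ step 5: CCCCCCCCCCCCCCCABBBBBBBBBBBBBBBBCCCCCCCCCCCCCCCCCCCCCCCCCCCCCCCC ⇒ CC·CC·CC·CC·CC·CC·CC·CC·CC·CC·CC·CC·CC·CC·CC·CA·BB·BB·BB·BB·BB·BB·BB·BB·BB·BB·BB·BB·BB·BB·BB·BB·CC·CC·CC·CC·CC·CC·CC·CC·CC·CC·CC·CC·CC·CC·CC·CC·CC·CC·CC·CC·CC·CC·CC·CC·CC·CC·CC·CC·CC·CC·CC·CC
    A ↦ CA
    B ↦ BB
    C ↦ CC

A->CA, B->BB, C->CC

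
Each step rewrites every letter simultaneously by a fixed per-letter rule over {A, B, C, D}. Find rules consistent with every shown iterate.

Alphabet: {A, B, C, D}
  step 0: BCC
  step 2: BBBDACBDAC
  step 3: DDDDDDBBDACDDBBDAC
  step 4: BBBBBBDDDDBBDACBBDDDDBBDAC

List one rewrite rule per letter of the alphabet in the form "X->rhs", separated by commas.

A->BD, B->DD, C->AC, D->B

  step 3 ⇒ step 4: DDDDDDBBDACDDBBDAC ⇒ B·B·B·B·B·B·DD·DD·B·BD·AC·B·B·DD·DD·B·BD·AC
    A ↦ BD
    B ↦ DD
    C ↦ AC
    D ↦ B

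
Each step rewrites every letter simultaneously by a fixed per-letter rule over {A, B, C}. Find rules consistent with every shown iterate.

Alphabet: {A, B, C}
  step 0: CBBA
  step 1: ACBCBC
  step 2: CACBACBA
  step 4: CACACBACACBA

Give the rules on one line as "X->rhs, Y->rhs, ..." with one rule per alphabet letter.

A->C, B->CB, C->A

  step 1 ⇒ step 2: ACBCBC ⇒ C·A·CB·A·CB·A
    A ↦ C
    B ↦ CB
    C ↦ A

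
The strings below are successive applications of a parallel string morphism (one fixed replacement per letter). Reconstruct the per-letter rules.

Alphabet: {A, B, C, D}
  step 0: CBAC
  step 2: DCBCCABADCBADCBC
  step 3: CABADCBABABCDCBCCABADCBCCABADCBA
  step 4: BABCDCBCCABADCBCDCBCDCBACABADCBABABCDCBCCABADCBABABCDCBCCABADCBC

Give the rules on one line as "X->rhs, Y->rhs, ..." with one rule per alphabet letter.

  step 3 ⇒ step 4: CABADCBABABCDCBCCABADCBCCABADCBA ⇒ BA·BC·DC·BC·CA·BA·DC·BC·DC·BC·DC·BA·CA·BA·DC·BA·BA·BC·DC·BC·CA·BA·DC·BA·BA·BC·DC·BC·CA·BA·DC·BC
    A ↦ BC
    B ↦ DC
    C ↦ BA
    D ↦ CA

A->BC, B->DC, C->BA, D->CA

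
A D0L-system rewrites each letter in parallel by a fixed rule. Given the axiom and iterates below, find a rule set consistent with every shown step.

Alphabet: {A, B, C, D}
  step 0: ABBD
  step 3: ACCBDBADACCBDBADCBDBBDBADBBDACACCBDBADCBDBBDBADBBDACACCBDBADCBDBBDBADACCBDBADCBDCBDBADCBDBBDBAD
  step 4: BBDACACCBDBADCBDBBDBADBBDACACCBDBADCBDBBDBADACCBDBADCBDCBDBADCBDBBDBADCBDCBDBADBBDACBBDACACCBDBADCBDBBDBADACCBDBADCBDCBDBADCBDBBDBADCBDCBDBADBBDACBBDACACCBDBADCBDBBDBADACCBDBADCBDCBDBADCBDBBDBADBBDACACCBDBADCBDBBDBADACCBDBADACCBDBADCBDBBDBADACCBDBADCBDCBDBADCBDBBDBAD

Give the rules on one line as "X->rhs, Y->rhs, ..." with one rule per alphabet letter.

A->BBD, B->CBD, C->AC, D->BAD

  step 3 ⇒ step 4: ACCBDBADACCBDBADCBDBBDBADBBDACACCBDBADCBDBBDBADBBDACACCBDBADCBDBBDBADACCBDBADCBDCBDBADCBDBBDBAD ⇒ BBD·AC·AC·CBD·BAD·CBD·BBD·BAD·BBD·AC·AC·CBD·BAD·CBD·BBD·BAD·AC·CBD·BAD·CBD·CBD·BAD·CBD·BBD·BAD·CBD·CBD·BAD·BBD·AC·BBD·AC·AC·CBD·BAD·CBD·BBD·BAD·AC·CBD·BAD·CBD·CBD·BAD·CBD·BBD·BAD·CBD·CBD·BAD·BBD·AC·BBD·AC·AC·CBD·BAD·CBD·BBD·BAD·AC·CBD·BAD·CBD·CBD·BAD·CBD·BBD·BAD·BBD·AC·AC·CBD·BAD·CBD·BBD·BAD·AC·CBD·BAD·AC·CBD·BAD·CBD·BBD·BAD·AC·CBD·BAD·CBD·CBD·BAD·CBD·BBD·BAD
    A ↦ BBD
    B ↦ CBD
    C ↦ AC
    D ↦ BAD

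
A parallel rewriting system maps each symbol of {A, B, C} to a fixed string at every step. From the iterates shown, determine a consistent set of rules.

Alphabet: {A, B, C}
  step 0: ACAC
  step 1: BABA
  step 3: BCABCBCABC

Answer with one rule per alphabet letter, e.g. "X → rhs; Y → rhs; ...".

A->B, B->BC, C->A

  step 0 ⇒ step 1: ACAC ⇒ B·A·B·A
    A ↦ B
    C ↦ A
    B ↦ BC  (constrained at step 1)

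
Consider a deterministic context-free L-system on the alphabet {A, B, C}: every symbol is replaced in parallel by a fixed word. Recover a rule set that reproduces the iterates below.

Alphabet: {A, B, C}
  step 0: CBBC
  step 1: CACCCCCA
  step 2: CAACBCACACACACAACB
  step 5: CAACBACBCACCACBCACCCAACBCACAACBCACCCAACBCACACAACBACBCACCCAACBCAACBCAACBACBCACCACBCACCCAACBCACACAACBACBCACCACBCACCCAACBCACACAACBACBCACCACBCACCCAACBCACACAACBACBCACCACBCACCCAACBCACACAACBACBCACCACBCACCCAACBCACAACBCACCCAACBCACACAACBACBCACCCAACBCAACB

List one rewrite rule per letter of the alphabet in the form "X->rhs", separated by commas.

  step 1 ⇒ step 2: CACCCCCA ⇒ CA·ACB·CA·CA·CA·CA·CA·ACB
    A ↦ ACB
    C ↦ CA
  step 0 ⇒ step 1: CBBC ⇒ CA·CC·CC·CA
    B ↦ CC

A->ACB, B->CC, C->CA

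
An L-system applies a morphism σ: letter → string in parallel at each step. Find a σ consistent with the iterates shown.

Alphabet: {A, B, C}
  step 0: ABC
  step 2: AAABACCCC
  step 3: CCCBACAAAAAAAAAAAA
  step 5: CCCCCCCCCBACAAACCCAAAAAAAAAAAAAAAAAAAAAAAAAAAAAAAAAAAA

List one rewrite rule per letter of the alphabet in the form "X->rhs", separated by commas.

  step 2 ⇒ step 3: AAABACCCC ⇒ C·C·C·BA·C·AAA·AAA·AAA·AAA
    A ↦ C
    B ↦ BA
    C ↦ AAA

A->C, B->BA, C->AAA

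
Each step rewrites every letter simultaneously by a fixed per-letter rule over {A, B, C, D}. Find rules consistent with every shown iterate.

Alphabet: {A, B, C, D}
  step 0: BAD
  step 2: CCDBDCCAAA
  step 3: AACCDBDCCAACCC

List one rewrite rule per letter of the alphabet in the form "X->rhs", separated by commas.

  step 2 ⇒ step 3: CCDBDCCAAA ⇒ A·A·CC·DBD·CC·A·A·C·C·C
    A ↦ C
    B ↦ DBD
    C ↦ A
    D ↦ CC

A->C, B->DBD, C->A, D->CC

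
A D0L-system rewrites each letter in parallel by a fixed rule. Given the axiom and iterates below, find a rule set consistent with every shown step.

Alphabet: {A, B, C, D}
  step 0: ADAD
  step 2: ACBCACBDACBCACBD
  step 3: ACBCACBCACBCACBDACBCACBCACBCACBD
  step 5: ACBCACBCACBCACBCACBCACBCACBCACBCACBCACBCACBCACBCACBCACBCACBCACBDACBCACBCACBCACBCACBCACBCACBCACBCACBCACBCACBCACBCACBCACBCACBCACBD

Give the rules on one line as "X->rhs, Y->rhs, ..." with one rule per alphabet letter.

A->AC, B->AC, C->BC, D->BD

  step 2 ⇒ step 3: ACBCACBDACBCACBD ⇒ AC·BC·AC·BC·AC·BC·AC·BD·AC·BC·AC·BC·AC·BC·AC·BD
    A ↦ AC
    B ↦ AC
    C ↦ BC
    D ↦ BD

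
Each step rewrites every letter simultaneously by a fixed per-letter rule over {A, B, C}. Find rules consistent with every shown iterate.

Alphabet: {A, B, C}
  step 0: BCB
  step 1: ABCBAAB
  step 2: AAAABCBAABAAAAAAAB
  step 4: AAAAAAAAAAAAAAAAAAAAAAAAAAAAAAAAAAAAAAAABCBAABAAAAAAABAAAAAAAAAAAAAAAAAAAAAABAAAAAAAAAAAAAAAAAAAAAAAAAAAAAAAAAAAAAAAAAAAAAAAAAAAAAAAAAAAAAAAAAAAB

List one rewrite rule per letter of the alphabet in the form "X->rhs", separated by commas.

  step 1 ⇒ step 2: ABCBAAB ⇒ AAA·AB·CBA·AB·AAA·AAA·AB
    A ↦ AAA
    B ↦ AB
    C ↦ CBA

A->AAA, B->AB, C->CBA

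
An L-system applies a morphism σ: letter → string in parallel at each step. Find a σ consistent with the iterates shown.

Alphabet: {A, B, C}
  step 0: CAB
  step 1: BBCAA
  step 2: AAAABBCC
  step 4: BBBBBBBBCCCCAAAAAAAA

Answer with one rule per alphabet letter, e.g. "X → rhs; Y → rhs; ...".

A->C, B->AA, C->BB

  step 1 ⇒ step 2: BBCAA ⇒ AA·AA·BB·C·C
    A ↦ C
    B ↦ AA
    C ↦ BB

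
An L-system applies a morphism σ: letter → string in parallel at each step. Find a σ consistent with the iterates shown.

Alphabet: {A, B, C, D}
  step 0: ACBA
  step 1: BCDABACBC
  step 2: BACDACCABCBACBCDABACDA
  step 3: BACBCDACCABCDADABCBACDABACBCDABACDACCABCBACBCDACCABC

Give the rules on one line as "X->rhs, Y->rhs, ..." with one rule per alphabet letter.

A->BC, B->BAC, C->DA, D->CCA

  step 2 ⇒ step 3: BACDACCABCBACBCDABACDA ⇒ BAC·BC·DA·CCA·BC·DA·DA·BC·BAC·DA·BAC·BC·DA·BAC·DA·CCA·BC·BAC·BC·DA·CCA·BC
    A ↦ BC
    B ↦ BAC
    C ↦ DA
    D ↦ CCA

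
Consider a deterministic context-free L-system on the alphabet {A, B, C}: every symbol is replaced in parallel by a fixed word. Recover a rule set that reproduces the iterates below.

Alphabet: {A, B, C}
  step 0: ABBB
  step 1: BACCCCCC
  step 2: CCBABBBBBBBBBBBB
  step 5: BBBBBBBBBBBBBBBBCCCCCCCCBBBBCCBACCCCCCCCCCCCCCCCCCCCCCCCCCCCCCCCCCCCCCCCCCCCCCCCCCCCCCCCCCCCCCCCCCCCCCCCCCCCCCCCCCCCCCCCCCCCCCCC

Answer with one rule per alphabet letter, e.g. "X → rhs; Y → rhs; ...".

  step 1 ⇒ step 2: BACCCCCC ⇒ CC·BA·BB·BB·BB·BB·BB·BB
    A ↦ BA
    B ↦ CC
    C ↦ BB

A->BA, B->CC, C->BB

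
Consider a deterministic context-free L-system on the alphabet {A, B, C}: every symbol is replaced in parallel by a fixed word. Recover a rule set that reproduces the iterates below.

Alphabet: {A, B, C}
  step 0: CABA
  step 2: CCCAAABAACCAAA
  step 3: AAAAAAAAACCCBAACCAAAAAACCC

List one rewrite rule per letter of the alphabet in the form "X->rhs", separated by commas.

  step 2 ⇒ step 3: CCCAAABAACCAAA ⇒ AAA·AAA·AAA·C·C·C·BAA·C·C·AAA·AAA·C·C·C
    A ↦ C
    B ↦ BAA
    C ↦ AAA

A->C, B->BAA, C->AAA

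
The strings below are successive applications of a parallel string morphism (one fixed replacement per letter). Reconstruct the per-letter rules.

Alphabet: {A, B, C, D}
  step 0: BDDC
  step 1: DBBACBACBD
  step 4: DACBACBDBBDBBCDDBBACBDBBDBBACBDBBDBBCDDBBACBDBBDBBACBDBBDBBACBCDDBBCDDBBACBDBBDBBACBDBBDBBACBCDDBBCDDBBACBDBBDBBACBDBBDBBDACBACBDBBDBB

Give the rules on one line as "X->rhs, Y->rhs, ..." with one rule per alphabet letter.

  step 0 ⇒ step 1: BDDC ⇒ DBB·ACB·ACB·D
    B ↦ DBB
    C ↦ D
    D ↦ ACB
    A ↦ C  (constrained at step 1)

A->C, B->DBB, C->D, D->ACB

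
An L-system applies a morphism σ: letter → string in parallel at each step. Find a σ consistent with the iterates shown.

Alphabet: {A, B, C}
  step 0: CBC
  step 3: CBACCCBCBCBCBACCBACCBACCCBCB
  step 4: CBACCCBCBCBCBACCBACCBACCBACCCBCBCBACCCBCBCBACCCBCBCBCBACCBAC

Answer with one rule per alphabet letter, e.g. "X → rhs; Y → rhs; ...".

  step 3 ⇒ step 4: CBACCCBCBCBCBACCBACCBACCCBCB ⇒ CB·AC·CCB·CB·CB·CB·AC·CB·AC·CB·AC·CB·AC·CCB·CB·CB·AC·CCB·CB·CB·AC·CCB·CB·CB·CB·AC·CB·AC
    A ↦ CCB
    B ↦ AC
    C ↦ CB

A->CCB, B->AC, C->CB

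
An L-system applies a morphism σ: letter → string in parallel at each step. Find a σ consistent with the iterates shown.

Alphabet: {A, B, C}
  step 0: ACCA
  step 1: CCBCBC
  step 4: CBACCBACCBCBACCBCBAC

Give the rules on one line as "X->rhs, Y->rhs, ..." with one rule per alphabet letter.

  step 0 ⇒ step 1: ACCA ⇒ C·CB·CB·C
    A ↦ C
    C ↦ CB
    B ↦ A  (constrained at step 1)

A->C, B->A, C->CB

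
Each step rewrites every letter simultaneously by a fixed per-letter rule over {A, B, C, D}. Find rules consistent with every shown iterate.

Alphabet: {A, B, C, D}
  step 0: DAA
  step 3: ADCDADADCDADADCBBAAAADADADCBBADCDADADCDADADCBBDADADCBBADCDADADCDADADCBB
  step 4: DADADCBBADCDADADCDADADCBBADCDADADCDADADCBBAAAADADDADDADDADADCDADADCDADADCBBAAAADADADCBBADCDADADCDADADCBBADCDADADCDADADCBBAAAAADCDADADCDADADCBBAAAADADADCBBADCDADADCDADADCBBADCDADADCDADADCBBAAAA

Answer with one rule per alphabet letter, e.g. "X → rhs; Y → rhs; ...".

  step 3 ⇒ step 4: ADCDADADCDADADCBBAAAADADADCBBADCDADADCDADADCBBDADADCBBADCDADADCDADADCBB ⇒ DAD·ADC·BB·ADC·DAD·ADC·DAD·ADC·BB·ADC·DAD·ADC·DAD·ADC·BB·AA·AA·DAD·DAD·DAD·DAD·ADC·DAD·ADC·DAD·ADC·BB·AA·AA·DAD·ADC·BB·ADC·DAD·ADC·DAD·ADC·BB·ADC·DAD·ADC·DAD·ADC·BB·AA·AA·ADC·DAD·ADC·DAD·ADC·BB·AA·AA·DAD·ADC·BB·ADC·DAD·ADC·DAD·ADC·BB·ADC·DAD·ADC·DAD·ADC·BB·AA·AA
    A ↦ DAD
    B ↦ AA
    C ↦ BB
    D ↦ ADC

A->DAD, B->AA, C->BB, D->ADC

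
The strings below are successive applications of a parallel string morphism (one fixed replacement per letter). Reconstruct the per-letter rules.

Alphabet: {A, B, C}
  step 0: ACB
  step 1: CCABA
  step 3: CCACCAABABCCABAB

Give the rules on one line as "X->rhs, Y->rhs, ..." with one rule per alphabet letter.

A->CC, B->A, C->AB

  step 0 ⇒ step 1: ACB ⇒ CC·AB·A
    A ↦ CC
    B ↦ A
    C ↦ AB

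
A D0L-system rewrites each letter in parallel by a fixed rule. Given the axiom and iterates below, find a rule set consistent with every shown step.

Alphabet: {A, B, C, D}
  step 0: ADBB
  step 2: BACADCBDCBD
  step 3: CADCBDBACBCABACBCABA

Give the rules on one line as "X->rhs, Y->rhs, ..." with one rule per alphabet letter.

  step 2 ⇒ step 3: BACADCBDCBD ⇒ CA·D·CB·D·BA·CB·CA·BA·CB·CA·BA
    A ↦ D
    B ↦ CA
    C ↦ CB
    D ↦ BA

A->D, B->CA, C->CB, D->BA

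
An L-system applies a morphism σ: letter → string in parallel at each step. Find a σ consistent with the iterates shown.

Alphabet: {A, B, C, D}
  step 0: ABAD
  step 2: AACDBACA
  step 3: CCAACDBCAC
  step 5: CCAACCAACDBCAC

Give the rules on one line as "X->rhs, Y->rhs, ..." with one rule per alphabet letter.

  step 2 ⇒ step 3: AACDBACA ⇒ C·C·A·AC·DB·C·A·C
    A ↦ C
    B ↦ DB
    C ↦ A
    D ↦ AC

A->C, B->DB, C->A, D->AC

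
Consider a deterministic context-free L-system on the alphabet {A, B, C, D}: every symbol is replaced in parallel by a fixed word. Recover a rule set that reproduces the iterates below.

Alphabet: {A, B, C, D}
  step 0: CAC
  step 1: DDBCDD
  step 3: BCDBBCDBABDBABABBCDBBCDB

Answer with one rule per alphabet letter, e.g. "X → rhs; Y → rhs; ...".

  step 0 ⇒ step 1: CAC ⇒ DD·BC·DD
    A ↦ BC
    C ↦ DD
    B ↦ DB  (constrained at step 1)
    D ↦ AB  (constrained at step 1)

A->BC, B->DB, C->DD, D->AB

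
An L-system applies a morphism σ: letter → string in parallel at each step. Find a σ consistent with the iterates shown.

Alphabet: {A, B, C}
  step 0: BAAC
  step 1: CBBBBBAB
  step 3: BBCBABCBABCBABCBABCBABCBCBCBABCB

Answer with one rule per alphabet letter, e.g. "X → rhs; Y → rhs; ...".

  step 0 ⇒ step 1: BAAC ⇒ CB·BB·BB·AB
    A ↦ BB
    B ↦ CB
    C ↦ AB

A->BB, B->CB, C->AB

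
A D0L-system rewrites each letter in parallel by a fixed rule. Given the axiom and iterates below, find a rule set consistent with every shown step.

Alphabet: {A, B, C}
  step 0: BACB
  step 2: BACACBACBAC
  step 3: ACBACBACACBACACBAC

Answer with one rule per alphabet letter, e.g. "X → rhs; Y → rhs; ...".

  step 2 ⇒ step 3: BACACBACBAC ⇒ AC·B·AC·B·AC·AC·B·AC·AC·B·AC
    A ↦ B
    B ↦ AC
    C ↦ AC

A->B, B->AC, C->AC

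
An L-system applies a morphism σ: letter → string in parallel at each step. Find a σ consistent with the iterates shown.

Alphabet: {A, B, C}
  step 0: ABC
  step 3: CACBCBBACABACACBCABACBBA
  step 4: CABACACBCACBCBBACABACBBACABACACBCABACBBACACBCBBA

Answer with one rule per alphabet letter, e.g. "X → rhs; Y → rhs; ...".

A->BA, B->CB, C->CA

  step 3 ⇒ step 4: CACBCBBACABACACBCABACBBA ⇒ CA·BA·CA·CB·CA·CB·CB·BA·CA·BA·CB·BA·CA·BA·CA·CB·CA·BA·CB·BA·CA·CB·CB·BA
    A ↦ BA
    B ↦ CB
    C ↦ CA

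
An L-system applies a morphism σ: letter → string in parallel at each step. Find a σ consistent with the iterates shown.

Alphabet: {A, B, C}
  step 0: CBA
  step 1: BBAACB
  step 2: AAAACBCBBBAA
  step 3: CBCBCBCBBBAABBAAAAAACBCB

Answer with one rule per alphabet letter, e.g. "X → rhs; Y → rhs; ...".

  step 2 ⇒ step 3: AAAACBCBBBAA ⇒ CB·CB·CB·CB·BB·AA·BB·AA·AA·AA·CB·CB
    A ↦ CB
    B ↦ AA
    C ↦ BB

A->CB, B->AA, C->BB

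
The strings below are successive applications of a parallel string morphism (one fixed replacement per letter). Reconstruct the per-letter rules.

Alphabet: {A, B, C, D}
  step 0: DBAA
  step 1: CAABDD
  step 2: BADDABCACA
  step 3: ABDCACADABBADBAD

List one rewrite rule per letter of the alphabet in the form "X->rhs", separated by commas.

A->D, B->AB, C->BA, D->CA

  step 2 ⇒ step 3: BADDABCACA ⇒ AB·D·CA·CA·D·AB·BA·D·BA·D
    A ↦ D
    B ↦ AB
    C ↦ BA
    D ↦ CA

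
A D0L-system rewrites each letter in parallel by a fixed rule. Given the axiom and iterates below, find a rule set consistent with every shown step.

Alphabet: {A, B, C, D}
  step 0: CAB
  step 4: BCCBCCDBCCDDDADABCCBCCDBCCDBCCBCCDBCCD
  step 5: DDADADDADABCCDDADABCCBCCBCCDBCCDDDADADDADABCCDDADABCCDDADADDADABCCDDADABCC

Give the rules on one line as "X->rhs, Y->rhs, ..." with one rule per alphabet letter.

  step 4 ⇒ step 5: BCCBCCDBCCDDDADABCCBCCDBCCDBCCBCCDBCCD ⇒ D·DA·DA·D·DA·DA·BCC·D·DA·DA·BCC·BCC·BCC·D·BCC·D·D·DA·DA·D·DA·DA·BCC·D·DA·DA·BCC·D·DA·DA·D·DA·DA·BCC·D·DA·DA·BCC
    A ↦ D
    B ↦ D
    C ↦ DA
    D ↦ BCC

A->D, B->D, C->DA, D->BCC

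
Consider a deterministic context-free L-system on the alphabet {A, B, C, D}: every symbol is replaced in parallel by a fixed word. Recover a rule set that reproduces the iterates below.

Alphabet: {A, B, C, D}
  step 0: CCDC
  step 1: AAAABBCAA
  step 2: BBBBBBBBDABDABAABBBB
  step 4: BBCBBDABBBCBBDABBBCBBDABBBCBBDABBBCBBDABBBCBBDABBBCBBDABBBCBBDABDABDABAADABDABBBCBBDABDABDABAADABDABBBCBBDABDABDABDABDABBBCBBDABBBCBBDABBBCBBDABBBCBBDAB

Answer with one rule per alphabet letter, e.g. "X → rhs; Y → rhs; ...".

A->BB, B->DAB, C->AA, D->BBC

  step 1 ⇒ step 2: AAAABBCAA ⇒ BB·BB·BB·BB·DAB·DAB·AA·BB·BB
    A ↦ BB
    B ↦ DAB
    C ↦ AA
  step 0 ⇒ step 1: CCDC ⇒ AA·AA·BBC·AA
    D ↦ BBC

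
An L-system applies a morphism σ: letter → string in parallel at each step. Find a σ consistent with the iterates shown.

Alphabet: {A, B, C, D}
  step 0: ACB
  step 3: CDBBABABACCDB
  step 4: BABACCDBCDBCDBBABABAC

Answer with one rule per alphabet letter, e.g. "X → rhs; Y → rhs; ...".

  step 3 ⇒ step 4: CDBBABABACCDB ⇒ BA·BA·C·C·DB·C·DB·C·DB·BA·BA·BA·C
    A ↦ DB
    B ↦ C
    C ↦ BA
    D ↦ BA

A->DB, B->C, C->BA, D->BA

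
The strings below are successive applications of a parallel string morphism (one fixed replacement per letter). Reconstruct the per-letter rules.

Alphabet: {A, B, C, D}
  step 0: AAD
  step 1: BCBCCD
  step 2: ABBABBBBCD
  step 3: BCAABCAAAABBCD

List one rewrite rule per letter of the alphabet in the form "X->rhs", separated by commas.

A->BC, B->A, C->BB, D->CD

  step 2 ⇒ step 3: ABBABBBBCD ⇒ BC·A·A·BC·A·A·A·A·BB·CD
    A ↦ BC
    B ↦ A
    C ↦ BB
    D ↦ CD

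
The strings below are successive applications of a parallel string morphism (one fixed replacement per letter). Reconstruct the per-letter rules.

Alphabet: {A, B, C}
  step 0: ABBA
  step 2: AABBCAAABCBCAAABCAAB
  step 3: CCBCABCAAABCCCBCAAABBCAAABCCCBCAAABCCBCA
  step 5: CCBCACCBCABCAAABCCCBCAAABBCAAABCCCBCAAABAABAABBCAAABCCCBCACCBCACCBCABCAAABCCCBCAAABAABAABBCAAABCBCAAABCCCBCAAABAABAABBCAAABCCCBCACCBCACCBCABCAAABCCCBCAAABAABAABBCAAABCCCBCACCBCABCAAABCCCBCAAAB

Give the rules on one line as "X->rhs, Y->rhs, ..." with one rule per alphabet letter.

  step 2 ⇒ step 3: AABBCAAABCBCAAABCAAB ⇒ C·C·BCA·BCA·AAB·C·C·C·BCA·AAB·BCA·AAB·C·C·C·BCA·AAB·C·C·BCA
    A ↦ C
    B ↦ BCA
    C ↦ AAB

A->C, B->BCA, C->AAB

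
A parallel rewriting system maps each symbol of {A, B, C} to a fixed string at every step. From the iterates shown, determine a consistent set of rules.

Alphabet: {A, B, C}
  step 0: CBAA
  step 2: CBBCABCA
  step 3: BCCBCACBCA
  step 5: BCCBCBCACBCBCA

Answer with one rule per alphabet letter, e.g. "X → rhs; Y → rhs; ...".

A->CA, B->C, C->B

  step 2 ⇒ step 3: CBBCABCA ⇒ B·C·C·B·CA·C·B·CA
    A ↦ CA
    B ↦ C
    C ↦ B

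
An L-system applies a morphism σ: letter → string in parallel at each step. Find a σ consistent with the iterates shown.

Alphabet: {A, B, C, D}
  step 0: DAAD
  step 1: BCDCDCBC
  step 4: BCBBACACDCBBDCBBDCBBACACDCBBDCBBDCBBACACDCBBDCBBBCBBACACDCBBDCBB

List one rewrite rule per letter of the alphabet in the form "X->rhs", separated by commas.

  step 0 ⇒ step 1: DAAD ⇒ BC·DC·DC·BC
    A ↦ DC
    D ↦ BC
    B ↦ AC  (constrained at step 1)
    C ↦ BB  (constrained at step 1)

A->DC, B->AC, C->BB, D->BC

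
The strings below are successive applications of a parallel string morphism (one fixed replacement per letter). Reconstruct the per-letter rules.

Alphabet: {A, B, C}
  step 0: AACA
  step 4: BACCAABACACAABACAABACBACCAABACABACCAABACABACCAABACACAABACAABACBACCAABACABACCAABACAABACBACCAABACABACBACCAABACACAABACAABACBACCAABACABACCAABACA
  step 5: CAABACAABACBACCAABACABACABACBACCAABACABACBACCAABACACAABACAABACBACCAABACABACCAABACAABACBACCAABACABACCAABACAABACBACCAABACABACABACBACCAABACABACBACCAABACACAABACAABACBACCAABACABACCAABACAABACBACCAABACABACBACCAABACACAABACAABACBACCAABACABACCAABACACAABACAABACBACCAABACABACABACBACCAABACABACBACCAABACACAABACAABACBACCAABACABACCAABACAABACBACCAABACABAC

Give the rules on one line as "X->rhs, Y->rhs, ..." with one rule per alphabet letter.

A->BAC, B->CAA, C->A

  step 4 ⇒ step 5: BACCAABACACAABACAABACBACCAABACABACCAABACABACCAABACACAABACAABACBACCAABACABACCAABACAABACBACCAABACABACBACCAABACACAABACAABACBACCAABACABACCAABACA ⇒ CAA·BAC·A·A·BAC·BAC·CAA·BAC·A·BAC·A·BAC·BAC·CAA·BAC·A·BAC·BAC·CAA·BAC·A·CAA·BAC·A·A·BAC·BAC·CAA·BAC·A·BAC·CAA·BAC·A·A·BAC·BAC·CAA·BAC·A·BAC·CAA·BAC·A·A·BAC·BAC·CAA·BAC·A·BAC·A·BAC·BAC·CAA·BAC·A·BAC·BAC·CAA·BAC·A·CAA·BAC·A·A·BAC·BAC·CAA·BAC·A·BAC·CAA·BAC·A·A·BAC·BAC·CAA·BAC·A·BAC·BAC·CAA·BAC·A·CAA·BAC·A·A·BAC·BAC·CAA·BAC·A·BAC·CAA·BAC·A·CAA·BAC·A·A·BAC·BAC·CAA·BAC·A·BAC·A·BAC·BAC·CAA·BAC·A·BAC·BAC·CAA·BAC·A·CAA·BAC·A·A·BAC·BAC·CAA·BAC·A·BAC·CAA·BAC·A·A·BAC·BAC·CAA·BAC·A·BAC
    A ↦ BAC
    B ↦ CAA
    C ↦ A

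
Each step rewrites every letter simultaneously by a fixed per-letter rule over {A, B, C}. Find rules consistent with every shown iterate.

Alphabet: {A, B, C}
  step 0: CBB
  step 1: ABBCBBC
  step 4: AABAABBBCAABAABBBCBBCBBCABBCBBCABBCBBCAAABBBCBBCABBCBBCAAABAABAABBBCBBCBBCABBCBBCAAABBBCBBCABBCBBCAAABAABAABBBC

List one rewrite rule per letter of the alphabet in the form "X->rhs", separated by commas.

A->AAB, B->BBC, C->A

  step 0 ⇒ step 1: CBB ⇒ A·BBC·BBC
    B ↦ BBC
    C ↦ A
    A ↦ AAB  (constrained at step 1)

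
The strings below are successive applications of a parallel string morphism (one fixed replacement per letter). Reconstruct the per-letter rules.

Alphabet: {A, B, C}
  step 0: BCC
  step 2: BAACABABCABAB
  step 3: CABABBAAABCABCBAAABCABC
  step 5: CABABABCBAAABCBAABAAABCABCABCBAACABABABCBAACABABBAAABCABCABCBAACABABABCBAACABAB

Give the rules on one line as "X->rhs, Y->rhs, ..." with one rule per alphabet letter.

  step 2 ⇒ step 3: BAACABABCABAB ⇒ C·AB·AB·BAA·AB·C·AB·C·BAA·AB·C·AB·C
    A ↦ AB
    B ↦ C
    C ↦ BAA

A->AB, B->C, C->BAA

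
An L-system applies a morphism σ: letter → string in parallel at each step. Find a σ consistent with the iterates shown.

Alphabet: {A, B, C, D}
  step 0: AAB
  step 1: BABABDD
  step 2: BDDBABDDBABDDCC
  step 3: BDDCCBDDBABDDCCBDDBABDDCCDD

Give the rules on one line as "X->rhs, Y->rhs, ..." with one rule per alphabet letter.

  step 2 ⇒ step 3: BDDBABDDBABDDCC ⇒ BDD·C·C·BDD·BA·BDD·C·C·BDD·BA·BDD·C·C·D·D
    A ↦ BA
    B ↦ BDD
    C ↦ D
    D ↦ C

A->BA, B->BDD, C->D, D->C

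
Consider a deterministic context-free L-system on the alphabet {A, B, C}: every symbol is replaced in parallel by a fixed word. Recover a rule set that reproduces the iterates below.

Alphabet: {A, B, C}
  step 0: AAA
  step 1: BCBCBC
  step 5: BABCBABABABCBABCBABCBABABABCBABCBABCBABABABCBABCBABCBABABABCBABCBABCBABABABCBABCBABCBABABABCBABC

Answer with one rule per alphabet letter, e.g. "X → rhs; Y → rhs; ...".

  step 0 ⇒ step 1: AAA ⇒ BC·BC·BC
    A ↦ BC
    B ↦ BA  (constrained at step 1)
    C ↦ BA  (constrained at step 1)

A->BC, B->BA, C->BA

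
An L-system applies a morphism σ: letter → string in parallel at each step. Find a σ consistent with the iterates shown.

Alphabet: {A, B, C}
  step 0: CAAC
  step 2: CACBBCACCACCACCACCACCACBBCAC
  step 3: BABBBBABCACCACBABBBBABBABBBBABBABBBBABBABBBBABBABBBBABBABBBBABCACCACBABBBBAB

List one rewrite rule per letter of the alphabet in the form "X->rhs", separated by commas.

A->BB, B->CAC, C->BAB

  step 2 ⇒ step 3: CACBBCACCACCACCACCACCACBBCAC ⇒ BAB·BB·BAB·CAC·CAC·BAB·BB·BAB·BAB·BB·BAB·BAB·BB·BAB·BAB·BB·BAB·BAB·BB·BAB·BAB·BB·BAB·CAC·CAC·BAB·BB·BAB
    A ↦ BB
    B ↦ CAC
    C ↦ BAB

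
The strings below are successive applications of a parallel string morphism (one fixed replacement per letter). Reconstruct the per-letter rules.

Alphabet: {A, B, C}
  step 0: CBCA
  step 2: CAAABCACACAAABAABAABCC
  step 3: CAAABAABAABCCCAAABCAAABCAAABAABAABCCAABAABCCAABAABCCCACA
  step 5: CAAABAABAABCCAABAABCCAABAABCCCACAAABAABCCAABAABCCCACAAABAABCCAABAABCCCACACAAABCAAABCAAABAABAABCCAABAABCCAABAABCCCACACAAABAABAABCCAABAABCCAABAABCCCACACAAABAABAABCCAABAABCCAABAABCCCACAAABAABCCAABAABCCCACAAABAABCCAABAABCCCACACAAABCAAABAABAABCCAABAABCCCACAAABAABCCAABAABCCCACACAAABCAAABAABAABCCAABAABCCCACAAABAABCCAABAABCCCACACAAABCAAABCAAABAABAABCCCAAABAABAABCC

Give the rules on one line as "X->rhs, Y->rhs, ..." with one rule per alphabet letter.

A->AAB, B->CC, C->CA

  step 2 ⇒ step 3: CAAABCACACAAABAABAABCC ⇒ CA·AAB·AAB·AAB·CC·CA·AAB·CA·AAB·CA·AAB·AAB·AAB·CC·AAB·AAB·CC·AAB·AAB·CC·CA·CA
    A ↦ AAB
    B ↦ CC
    C ↦ CA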